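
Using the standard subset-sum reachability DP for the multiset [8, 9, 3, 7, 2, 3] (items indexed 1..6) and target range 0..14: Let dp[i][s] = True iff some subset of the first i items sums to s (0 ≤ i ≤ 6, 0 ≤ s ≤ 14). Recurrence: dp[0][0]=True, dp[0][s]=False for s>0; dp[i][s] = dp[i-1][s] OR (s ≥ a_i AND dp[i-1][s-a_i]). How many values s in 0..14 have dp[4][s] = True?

i\s   0   1   2   3   4   5   6   7   8   9  10  11  12  13  14
  0   T   F   F   F   F   F   F   F   F   F   F   F   F   F   F
  1   T   F   F   F   F   F   F   F   T   F   F   F   F   F   F
  2   T   F   F   F   F   F   F   F   T   T   F   F   F   F   F
  3   T   F   F   T   F   F   F   F   T   T   F   T   T   F   F
  4   T   F   F   T   F   F   F   T   T   T   T   T   T   F   F
  5   T   F   T   T   F   T   F   T   T   T   T   T   T   T   T
  6   T   F   T   T   F   T   T   T   T   T   T   T   T   T   T

8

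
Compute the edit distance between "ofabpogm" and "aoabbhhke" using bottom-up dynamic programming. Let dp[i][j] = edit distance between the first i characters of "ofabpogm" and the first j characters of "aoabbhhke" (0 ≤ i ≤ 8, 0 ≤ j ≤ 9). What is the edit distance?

7

   ''  a  o  a  b  b  h  h  k  e
''  0  1  2  3  4  5  6  7  8  9
 o  1  1  1  2  3  4  5  6  7  8
 f  2  2  2  2  3  4  5  6  7  8
 a  3  2  3  2  3  4  5  6  7  8
 b  4  3  3  3  2  3  4  5  6  7
 p  5  4  4  4  3  3  4  5  6  7
 o  6  5  4  5  4  4  4  5  6  7
 g  7  6  5  5  5  5  5  5  6  7
 m  8  7  6  6  6  6  6  6  6  7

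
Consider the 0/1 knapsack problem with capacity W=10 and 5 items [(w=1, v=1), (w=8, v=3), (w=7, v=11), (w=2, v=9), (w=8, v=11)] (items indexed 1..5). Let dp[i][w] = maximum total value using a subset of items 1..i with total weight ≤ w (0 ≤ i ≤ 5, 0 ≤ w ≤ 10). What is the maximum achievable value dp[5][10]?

21

i\w   0   1   2   3   4   5   6   7   8   9  10
  0   0   0   0   0   0   0   0   0   0   0   0
  1   0   1   1   1   1   1   1   1   1   1   1
  2   0   1   1   1   1   1   1   1   3   4   4
  3   0   1   1   1   1   1   1  11  12  12  12
  4   0   1   9  10  10  10  10  11  12  20  21
  5   0   1   9  10  10  10  10  11  12  20  21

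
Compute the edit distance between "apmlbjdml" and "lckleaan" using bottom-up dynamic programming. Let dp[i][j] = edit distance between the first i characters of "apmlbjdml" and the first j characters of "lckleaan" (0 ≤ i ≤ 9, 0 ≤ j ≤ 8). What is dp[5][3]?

   ''  l  c  k  l  e  a  a  n
''  0  1  2  3  4  5  6  7  8
 a  1  1  2  3  4  5  5  6  7
 p  2  2  2  3  4  5  6  6  7
 m  3  3  3  3  4  5  6  7  7
 l  4  3  4  4  3  4  5  6  7
 b  5  4  4  5  4  4  5  6  7
 j  6  5  5  5  5  5  5  6  7
 d  7  6  6  6  6  6  6  6  7
 m  8  7  7  7  7  7  7  7  7
 l  9  8  8  8  7  8  8  8  8

5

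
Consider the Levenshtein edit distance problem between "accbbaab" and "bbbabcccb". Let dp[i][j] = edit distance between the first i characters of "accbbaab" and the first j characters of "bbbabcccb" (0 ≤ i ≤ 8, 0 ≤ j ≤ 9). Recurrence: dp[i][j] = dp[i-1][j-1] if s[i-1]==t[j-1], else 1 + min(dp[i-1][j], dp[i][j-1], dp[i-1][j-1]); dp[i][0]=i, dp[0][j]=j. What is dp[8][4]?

   ''  b  b  b  a  b  c  c  c  b
''  0  1  2  3  4  5  6  7  8  9
 a  1  1  2  3  3  4  5  6  7  8
 c  2  2  2  3  4  4  4  5  6  7
 c  3  3  3  3  4  5  4  4  5  6
 b  4  3  3  3  4  4  5  5  5  5
 b  5  4  3  3  4  4  5  6  6  5
 a  6  5  4  4  3  4  5  6  7  6
 a  7  6  5  5  4  4  5  6  7  7
 b  8  7  6  5  5  4  5  6  7  7

5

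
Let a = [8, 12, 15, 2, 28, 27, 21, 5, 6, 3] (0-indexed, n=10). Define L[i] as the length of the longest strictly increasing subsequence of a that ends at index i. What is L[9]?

2

   i    0    1    2    3    4    5    6    7    8    9
a[i]    8   12   15    2   28   27   21    5    6    3
L[i]    1    2    3    1    4    4    4    2    3    2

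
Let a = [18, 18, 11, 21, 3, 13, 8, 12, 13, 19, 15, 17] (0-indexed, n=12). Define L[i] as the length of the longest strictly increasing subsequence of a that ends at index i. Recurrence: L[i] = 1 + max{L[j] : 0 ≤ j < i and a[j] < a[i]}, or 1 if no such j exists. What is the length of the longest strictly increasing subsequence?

6

   i    0    1    2    3    4    5    6    7    8    9   10   11
a[i]   18   18   11   21    3   13    8   12   13   19   15   17
L[i]    1    1    1    2    1    2    2    3    4    5    5    6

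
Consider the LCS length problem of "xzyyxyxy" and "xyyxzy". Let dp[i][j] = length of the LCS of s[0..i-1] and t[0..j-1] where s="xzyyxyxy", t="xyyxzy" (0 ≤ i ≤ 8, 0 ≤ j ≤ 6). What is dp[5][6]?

   ''  x  y  y  x  z  y
''  0  0  0  0  0  0  0
 x  0  1  1  1  1  1  1
 z  0  1  1  1  1  2  2
 y  0  1  2  2  2  2  3
 y  0  1  2  3  3  3  3
 x  0  1  2  3  4  4  4
 y  0  1  2  3  4  4  5
 x  0  1  2  3  4  4  5
 y  0  1  2  3  4  4  5

4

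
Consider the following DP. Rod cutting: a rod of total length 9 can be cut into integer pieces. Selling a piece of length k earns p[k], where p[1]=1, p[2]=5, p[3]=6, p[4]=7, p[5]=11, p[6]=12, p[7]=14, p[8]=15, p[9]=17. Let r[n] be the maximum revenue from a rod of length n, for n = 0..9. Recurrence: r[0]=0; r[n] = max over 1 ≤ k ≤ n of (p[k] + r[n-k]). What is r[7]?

   n    0    1    2    3    4    5    6    7    8    9
r[n]    0    1    5    6   10   11   15   16   20   21

16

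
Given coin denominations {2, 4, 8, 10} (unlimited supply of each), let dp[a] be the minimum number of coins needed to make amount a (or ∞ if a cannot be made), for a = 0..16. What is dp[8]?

 a  0  1  2  3  4  5  6  7  8  9 10 11 12 13 14 15 16
dp  0  -  1  -  1  -  2  -  1  -  1  -  2  -  2  -  2
(- denotes ∞ / unreachable)

1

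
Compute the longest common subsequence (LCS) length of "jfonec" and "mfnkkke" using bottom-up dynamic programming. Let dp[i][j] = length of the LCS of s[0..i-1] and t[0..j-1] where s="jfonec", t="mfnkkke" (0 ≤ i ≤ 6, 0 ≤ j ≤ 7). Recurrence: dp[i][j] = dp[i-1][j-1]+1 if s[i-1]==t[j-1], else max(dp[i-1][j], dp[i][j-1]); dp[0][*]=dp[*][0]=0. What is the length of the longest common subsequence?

3

   ''  m  f  n  k  k  k  e
''  0  0  0  0  0  0  0  0
 j  0  0  0  0  0  0  0  0
 f  0  0  1  1  1  1  1  1
 o  0  0  1  1  1  1  1  1
 n  0  0  1  2  2  2  2  2
 e  0  0  1  2  2  2  2  3
 c  0  0  1  2  2  2  2  3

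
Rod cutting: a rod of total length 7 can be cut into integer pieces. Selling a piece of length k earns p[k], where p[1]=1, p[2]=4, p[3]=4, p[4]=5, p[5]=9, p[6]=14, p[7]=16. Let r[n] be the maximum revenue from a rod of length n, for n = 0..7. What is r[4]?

   n    0    1    2    3    4    5    6    7
r[n]    0    1    4    5    8    9   14   16

8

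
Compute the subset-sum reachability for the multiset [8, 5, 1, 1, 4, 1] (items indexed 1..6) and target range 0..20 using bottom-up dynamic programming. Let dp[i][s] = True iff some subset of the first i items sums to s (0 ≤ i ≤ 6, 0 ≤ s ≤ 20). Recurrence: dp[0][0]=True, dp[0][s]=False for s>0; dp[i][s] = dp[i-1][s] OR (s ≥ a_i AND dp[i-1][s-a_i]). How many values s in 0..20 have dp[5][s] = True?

18

i\s   0   1   2   3   4   5   6   7   8   9  10  11  12  13  14  15  16  17  18  19  20
  0   T   F   F   F   F   F   F   F   F   F   F   F   F   F   F   F   F   F   F   F   F
  1   T   F   F   F   F   F   F   F   T   F   F   F   F   F   F   F   F   F   F   F   F
  2   T   F   F   F   F   T   F   F   T   F   F   F   F   T   F   F   F   F   F   F   F
  3   T   T   F   F   F   T   T   F   T   T   F   F   F   T   T   F   F   F   F   F   F
  4   T   T   T   F   F   T   T   T   T   T   T   F   F   T   T   T   F   F   F   F   F
  5   T   T   T   F   T   T   T   T   T   T   T   T   T   T   T   T   F   T   T   T   F
  6   T   T   T   T   T   T   T   T   T   T   T   T   T   T   T   T   T   T   T   T   T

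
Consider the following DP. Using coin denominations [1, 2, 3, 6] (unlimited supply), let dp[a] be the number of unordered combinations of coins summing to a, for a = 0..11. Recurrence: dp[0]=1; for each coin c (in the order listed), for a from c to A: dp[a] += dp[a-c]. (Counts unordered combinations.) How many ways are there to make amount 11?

after  coin     0     1     2     3     4     5     6     7     8     9    10    11
          1     1     1     1     1     1     1     1     1     1     1     1     1
          2     1     1     2     2     3     3     4     4     5     5     6     6
          3     1     1     2     3     4     5     7     8    10    12    14    16
          6     1     1     2     3     4     5     8     9    12    15    18    21

21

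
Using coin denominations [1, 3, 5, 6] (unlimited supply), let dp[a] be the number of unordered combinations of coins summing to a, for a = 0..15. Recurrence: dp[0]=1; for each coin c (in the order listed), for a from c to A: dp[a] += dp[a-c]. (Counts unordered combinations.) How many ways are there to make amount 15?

21

after  coin     0     1     2     3     4     5     6     7     8     9    10    11    12    13    14    15
          1     1     1     1     1     1     1     1     1     1     1     1     1     1     1     1     1
          3     1     1     1     2     2     2     3     3     3     4     4     4     5     5     5     6
          5     1     1     1     2     2     3     4     4     5     6     7     8     9    10    11    13
          6     1     1     1     2     2     3     5     5     6     8     9    11    14    15    17    21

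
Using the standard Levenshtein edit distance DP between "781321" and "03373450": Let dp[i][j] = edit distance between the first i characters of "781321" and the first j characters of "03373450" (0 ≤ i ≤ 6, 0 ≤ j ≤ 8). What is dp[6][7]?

6

   ''  0  3  3  7  3  4  5  0
''  0  1  2  3  4  5  6  7  8
 7  1  1  2  3  3  4  5  6  7
 8  2  2  2  3  4  4  5  6  7
 1  3  3  3  3  4  5  5  6  7
 3  4  4  3  3  4  4  5  6  7
 2  5  5  4  4  4  5  5  6  7
 1  6  6  5  5  5  5  6  6  7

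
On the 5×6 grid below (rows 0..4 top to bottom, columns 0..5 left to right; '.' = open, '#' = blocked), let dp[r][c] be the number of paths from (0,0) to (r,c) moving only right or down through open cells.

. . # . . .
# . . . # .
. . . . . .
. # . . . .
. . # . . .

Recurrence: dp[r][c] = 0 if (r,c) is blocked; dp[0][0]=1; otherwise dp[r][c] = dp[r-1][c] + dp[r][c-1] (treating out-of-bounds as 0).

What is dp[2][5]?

r\c   0   1   2   3   4   5
  0   1   1   0   0   0   0
  1   0   1   1   1   0   0
  2   0   1   2   3   3   3
  3   0   0   2   5   8  11
  4   0   0   0   5  13  24

3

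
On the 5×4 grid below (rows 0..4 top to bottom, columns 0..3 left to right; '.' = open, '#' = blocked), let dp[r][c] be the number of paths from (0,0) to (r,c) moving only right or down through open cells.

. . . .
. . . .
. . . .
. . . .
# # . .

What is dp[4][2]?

10

r\c   0   1   2   3
  0   1   1   1   1
  1   1   2   3   4
  2   1   3   6  10
  3   1   4  10  20
  4   0   0  10  30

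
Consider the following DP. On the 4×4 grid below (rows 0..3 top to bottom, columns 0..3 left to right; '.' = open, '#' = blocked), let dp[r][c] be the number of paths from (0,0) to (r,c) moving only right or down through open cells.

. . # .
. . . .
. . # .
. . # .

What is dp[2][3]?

2

r\c   0   1   2   3
  0   1   1   0   0
  1   1   2   2   2
  2   1   3   0   2
  3   1   4   0   2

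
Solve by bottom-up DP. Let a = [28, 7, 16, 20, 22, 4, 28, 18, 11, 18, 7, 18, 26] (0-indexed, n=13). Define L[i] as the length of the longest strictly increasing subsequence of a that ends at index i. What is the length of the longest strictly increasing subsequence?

   i    0    1    2    3    4    5    6    7    8    9   10   11   12
a[i]   28    7   16   20   22    4   28   18   11   18    7   18   26
L[i]    1    1    2    3    4    1    5    3    2    3    2    3    5

5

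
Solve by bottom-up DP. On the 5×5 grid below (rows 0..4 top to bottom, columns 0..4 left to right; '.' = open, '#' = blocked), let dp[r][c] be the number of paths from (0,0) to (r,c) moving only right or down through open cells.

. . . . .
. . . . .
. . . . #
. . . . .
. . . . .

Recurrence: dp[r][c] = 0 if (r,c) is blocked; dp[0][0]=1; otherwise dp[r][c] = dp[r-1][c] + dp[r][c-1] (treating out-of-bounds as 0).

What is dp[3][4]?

r\c   0   1   2   3   4
  0   1   1   1   1   1
  1   1   2   3   4   5
  2   1   3   6  10   0
  3   1   4  10  20  20
  4   1   5  15  35  55

20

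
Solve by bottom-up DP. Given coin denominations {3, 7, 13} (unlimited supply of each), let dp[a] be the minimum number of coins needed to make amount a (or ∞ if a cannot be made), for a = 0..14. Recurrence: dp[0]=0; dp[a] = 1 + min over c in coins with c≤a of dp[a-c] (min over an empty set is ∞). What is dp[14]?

2

 a  0  1  2  3  4  5  6  7  8  9 10 11 12 13 14
dp  0  -  -  1  -  -  2  1  -  3  2  -  4  1  2
(- denotes ∞ / unreachable)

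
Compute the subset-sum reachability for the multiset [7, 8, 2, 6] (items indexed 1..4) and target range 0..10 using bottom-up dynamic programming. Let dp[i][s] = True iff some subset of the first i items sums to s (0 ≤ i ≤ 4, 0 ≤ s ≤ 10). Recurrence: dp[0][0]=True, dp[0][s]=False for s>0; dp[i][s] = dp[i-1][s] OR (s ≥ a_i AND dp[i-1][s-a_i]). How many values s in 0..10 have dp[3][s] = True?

i\s   0   1   2   3   4   5   6   7   8   9  10
  0   T   F   F   F   F   F   F   F   F   F   F
  1   T   F   F   F   F   F   F   T   F   F   F
  2   T   F   F   F   F   F   F   T   T   F   F
  3   T   F   T   F   F   F   F   T   T   T   T
  4   T   F   T   F   F   F   T   T   T   T   T

6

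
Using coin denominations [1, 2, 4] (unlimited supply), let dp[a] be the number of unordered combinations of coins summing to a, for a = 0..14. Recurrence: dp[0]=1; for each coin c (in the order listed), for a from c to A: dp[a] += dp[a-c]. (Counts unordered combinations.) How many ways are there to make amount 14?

after  coin     0     1     2     3     4     5     6     7     8     9    10    11    12    13    14
          1     1     1     1     1     1     1     1     1     1     1     1     1     1     1     1
          2     1     1     2     2     3     3     4     4     5     5     6     6     7     7     8
          4     1     1     2     2     4     4     6     6     9     9    12    12    16    16    20

20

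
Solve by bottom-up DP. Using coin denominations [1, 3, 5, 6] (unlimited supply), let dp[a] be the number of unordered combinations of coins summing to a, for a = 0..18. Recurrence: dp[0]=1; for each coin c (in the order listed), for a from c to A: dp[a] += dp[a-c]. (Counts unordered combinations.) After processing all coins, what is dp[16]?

23

after  coin     0     1     2     3     4     5     6     7     8     9    10    11    12    13    14    15    16    17    18
          1     1     1     1     1     1     1     1     1     1     1     1     1     1     1     1     1     1     1     1
          3     1     1     1     2     2     2     3     3     3     4     4     4     5     5     5     6     6     6     7
          5     1     1     1     2     2     3     4     4     5     6     7     8     9    10    11    13    14    15    17
          6     1     1     1     2     2     3     5     5     6     8     9    11    14    15    17    21    23    26    31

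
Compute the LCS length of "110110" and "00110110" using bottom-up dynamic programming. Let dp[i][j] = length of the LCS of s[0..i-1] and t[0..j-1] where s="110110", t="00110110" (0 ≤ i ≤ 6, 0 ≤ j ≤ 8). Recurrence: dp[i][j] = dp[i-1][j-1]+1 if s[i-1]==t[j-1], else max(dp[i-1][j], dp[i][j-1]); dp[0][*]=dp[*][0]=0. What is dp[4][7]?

   ''  0  0  1  1  0  1  1  0
''  0  0  0  0  0  0  0  0  0
 1  0  0  0  1  1  1  1  1  1
 1  0  0  0  1  2  2  2  2  2
 0  0  1  1  1  2  3  3  3  3
 1  0  1  1  2  2  3  4  4  4
 1  0  1  1  2  3  3  4  5  5
 0  0  1  2  2  3  4  4  5  6

4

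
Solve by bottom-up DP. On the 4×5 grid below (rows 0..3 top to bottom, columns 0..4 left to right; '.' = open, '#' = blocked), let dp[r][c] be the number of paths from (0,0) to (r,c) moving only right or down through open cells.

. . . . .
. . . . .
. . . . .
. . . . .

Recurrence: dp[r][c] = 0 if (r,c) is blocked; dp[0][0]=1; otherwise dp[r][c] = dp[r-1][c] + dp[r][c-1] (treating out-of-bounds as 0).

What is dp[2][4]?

r\c   0   1   2   3   4
  0   1   1   1   1   1
  1   1   2   3   4   5
  2   1   3   6  10  15
  3   1   4  10  20  35

15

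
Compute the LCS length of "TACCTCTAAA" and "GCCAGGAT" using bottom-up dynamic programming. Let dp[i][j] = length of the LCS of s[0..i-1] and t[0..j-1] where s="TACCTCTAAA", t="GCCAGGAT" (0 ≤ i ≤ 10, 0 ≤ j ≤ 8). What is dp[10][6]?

3

   ''  G  C  C  A  G  G  A  T
''  0  0  0  0  0  0  0  0  0
 T  0  0  0  0  0  0  0  0  1
 A  0  0  0  0  1  1  1  1  1
 C  0  0  1  1  1  1  1  1  1
 C  0  0  1  2  2  2  2  2  2
 T  0  0  1  2  2  2  2  2  3
 C  0  0  1  2  2  2  2  2  3
 T  0  0  1  2  2  2  2  2  3
 A  0  0  1  2  3  3  3  3  3
 A  0  0  1  2  3  3  3  4  4
 A  0  0  1  2  3  3  3  4  4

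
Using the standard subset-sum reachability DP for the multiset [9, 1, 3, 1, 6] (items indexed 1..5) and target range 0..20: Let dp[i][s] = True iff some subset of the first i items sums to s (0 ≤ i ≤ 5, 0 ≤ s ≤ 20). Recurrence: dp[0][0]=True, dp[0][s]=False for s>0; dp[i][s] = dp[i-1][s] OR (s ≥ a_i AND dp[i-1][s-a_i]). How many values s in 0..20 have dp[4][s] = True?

i\s   0   1   2   3   4   5   6   7   8   9  10  11  12  13  14  15  16  17  18  19  20
  0   T   F   F   F   F   F   F   F   F   F   F   F   F   F   F   F   F   F   F   F   F
  1   T   F   F   F   F   F   F   F   F   T   F   F   F   F   F   F   F   F   F   F   F
  2   T   T   F   F   F   F   F   F   F   T   T   F   F   F   F   F   F   F   F   F   F
  3   T   T   F   T   T   F   F   F   F   T   T   F   T   T   F   F   F   F   F   F   F
  4   T   T   T   T   T   T   F   F   F   T   T   T   T   T   T   F   F   F   F   F   F
  5   T   T   T   T   T   T   T   T   T   T   T   T   T   T   T   T   T   T   T   T   T

12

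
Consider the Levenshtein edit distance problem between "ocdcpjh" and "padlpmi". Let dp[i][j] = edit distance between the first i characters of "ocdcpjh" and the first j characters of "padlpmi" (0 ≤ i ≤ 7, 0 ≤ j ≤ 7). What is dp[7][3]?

6

   ''  p  a  d  l  p  m  i
''  0  1  2  3  4  5  6  7
 o  1  1  2  3  4  5  6  7
 c  2  2  2  3  4  5  6  7
 d  3  3  3  2  3  4  5  6
 c  4  4  4  3  3  4  5  6
 p  5  4  5  4  4  3  4  5
 j  6  5  5  5  5  4  4  5
 h  7  6  6  6  6  5  5  5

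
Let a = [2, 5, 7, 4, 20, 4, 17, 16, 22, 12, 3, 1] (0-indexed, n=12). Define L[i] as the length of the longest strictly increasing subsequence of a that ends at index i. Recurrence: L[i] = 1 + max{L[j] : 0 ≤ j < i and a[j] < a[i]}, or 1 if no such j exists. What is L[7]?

4

   i    0    1    2    3    4    5    6    7    8    9   10   11
a[i]    2    5    7    4   20    4   17   16   22   12    3    1
L[i]    1    2    3    2    4    2    4    4    5    4    2    1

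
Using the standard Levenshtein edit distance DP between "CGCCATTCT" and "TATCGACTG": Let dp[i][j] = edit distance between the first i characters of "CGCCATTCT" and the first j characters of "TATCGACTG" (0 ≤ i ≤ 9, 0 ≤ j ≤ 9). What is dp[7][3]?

5

   ''  T  A  T  C  G  A  C  T  G
''  0  1  2  3  4  5  6  7  8  9
 C  1  1  2  3  3  4  5  6  7  8
 G  2  2  2  3  4  3  4  5  6  7
 C  3  3  3  3  3  4  4  4  5  6
 C  4  4  4  4  3  4  5  4  5  6
 A  5  5  4  5  4  4  4  5  5  6
 T  6  5  5  4  5  5  5  5  5  6
 T  7  6  6  5  5  6  6  6  5  6
 C  8  7  7  6  5  6  7  6  6  6
 T  9  8  8  7  6  6  7  7  6  7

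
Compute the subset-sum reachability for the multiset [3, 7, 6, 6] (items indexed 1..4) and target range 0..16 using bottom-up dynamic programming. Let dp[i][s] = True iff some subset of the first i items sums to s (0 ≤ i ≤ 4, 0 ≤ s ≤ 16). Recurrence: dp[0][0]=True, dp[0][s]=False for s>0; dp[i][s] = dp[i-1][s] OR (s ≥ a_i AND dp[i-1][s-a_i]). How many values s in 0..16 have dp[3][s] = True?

8

i\s   0   1   2   3   4   5   6   7   8   9  10  11  12  13  14  15  16
  0   T   F   F   F   F   F   F   F   F   F   F   F   F   F   F   F   F
  1   T   F   F   T   F   F   F   F   F   F   F   F   F   F   F   F   F
  2   T   F   F   T   F   F   F   T   F   F   T   F   F   F   F   F   F
  3   T   F   F   T   F   F   T   T   F   T   T   F   F   T   F   F   T
  4   T   F   F   T   F   F   T   T   F   T   T   F   T   T   F   T   T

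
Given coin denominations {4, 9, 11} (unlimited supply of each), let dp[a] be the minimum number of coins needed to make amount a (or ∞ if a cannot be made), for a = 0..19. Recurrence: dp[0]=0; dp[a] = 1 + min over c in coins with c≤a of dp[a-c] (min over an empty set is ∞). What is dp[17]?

 a  0  1  2  3  4  5  6  7  8  9 10 11 12 13 14 15 16 17 18 19
dp  0  -  -  -  1  -  -  -  2  1  -  1  3  2  -  2  4  3  2  3
(- denotes ∞ / unreachable)

3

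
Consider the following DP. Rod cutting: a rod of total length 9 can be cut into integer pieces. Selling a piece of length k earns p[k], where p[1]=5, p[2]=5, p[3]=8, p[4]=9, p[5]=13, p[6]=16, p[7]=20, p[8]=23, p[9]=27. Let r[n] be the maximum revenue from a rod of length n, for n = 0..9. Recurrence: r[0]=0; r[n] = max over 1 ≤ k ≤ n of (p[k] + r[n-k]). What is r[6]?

   n    0    1    2    3    4    5    6    7    8    9
r[n]    0    5   10   15   20   25   30   35   40   45

30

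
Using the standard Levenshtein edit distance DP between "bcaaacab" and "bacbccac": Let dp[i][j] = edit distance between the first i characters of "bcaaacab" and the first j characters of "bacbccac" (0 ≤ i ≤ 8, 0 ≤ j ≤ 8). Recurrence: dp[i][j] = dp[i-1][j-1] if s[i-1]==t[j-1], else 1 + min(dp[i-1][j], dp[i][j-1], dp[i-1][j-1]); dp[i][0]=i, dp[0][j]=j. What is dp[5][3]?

   ''  b  a  c  b  c  c  a  c
''  0  1  2  3  4  5  6  7  8
 b  1  0  1  2  3  4  5  6  7
 c  2  1  1  1  2  3  4  5  6
 a  3  2  1  2  2  3  4  4  5
 a  4  3  2  2  3  3  4  4  5
 a  5  4  3  3  3  4  4  4  5
 c  6  5  4  3  4  3  4  5  4
 a  7  6  5  4  4  4  4  4  5
 b  8  7  6  5  4  5  5  5  5

3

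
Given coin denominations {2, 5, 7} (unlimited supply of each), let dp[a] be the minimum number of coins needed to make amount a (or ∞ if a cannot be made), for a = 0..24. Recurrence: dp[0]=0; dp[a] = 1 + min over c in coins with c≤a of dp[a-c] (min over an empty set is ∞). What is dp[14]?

 a  0  1  2  3  4  5  6  7  8  9 10 11 12 13 14 15 16 17 18 19 20 21 22 23 24
dp  0  -  1  -  2  1  3  1  4  2  2  3  2  4  2  3  3  3  4  3  4  3  4  4  4
(- denotes ∞ / unreachable)

2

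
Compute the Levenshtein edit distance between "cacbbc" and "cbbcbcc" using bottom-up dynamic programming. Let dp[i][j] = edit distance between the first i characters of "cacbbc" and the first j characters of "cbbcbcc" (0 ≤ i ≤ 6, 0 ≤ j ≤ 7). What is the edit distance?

3

   ''  c  b  b  c  b  c  c
''  0  1  2  3  4  5  6  7
 c  1  0  1  2  3  4  5  6
 a  2  1  1  2  3  4  5  6
 c  3  2  2  2  2  3  4  5
 b  4  3  2  2  3  2  3  4
 b  5  4  3  2  3  3  3  4
 c  6  5  4  3  2  3  3  3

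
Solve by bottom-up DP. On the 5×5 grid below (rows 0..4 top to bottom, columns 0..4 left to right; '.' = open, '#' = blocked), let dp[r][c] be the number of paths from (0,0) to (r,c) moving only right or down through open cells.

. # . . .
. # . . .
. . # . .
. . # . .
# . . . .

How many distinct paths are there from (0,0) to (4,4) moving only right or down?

r\c   0   1   2   3   4
  0   1   0   0   0   0
  1   1   0   0   0   0
  2   1   1   0   0   0
  3   1   2   0   0   0
  4   0   2   2   2   2

2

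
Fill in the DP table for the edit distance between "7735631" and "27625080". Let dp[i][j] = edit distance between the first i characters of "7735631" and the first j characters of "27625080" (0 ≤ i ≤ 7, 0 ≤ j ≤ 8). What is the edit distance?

   ''  2  7  6  2  5  0  8  0
''  0  1  2  3  4  5  6  7  8
 7  1  1  1  2  3  4  5  6  7
 7  2  2  1  2  3  4  5  6  7
 3  3  3  2  2  3  4  5  6  7
 5  4  4  3  3  3  3  4  5  6
 6  5  5  4  3  4  4  4  5  6
 3  6  6  5  4  4  5  5  5  6
 1  7  7  6  5  5  5  6  6  6

6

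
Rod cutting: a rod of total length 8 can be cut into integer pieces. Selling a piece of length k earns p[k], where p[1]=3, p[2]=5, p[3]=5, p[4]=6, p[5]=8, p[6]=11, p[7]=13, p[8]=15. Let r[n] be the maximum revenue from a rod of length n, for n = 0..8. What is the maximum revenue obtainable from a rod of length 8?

24

   n    0    1    2    3    4    5    6    7    8
r[n]    0    3    6    9   12   15   18   21   24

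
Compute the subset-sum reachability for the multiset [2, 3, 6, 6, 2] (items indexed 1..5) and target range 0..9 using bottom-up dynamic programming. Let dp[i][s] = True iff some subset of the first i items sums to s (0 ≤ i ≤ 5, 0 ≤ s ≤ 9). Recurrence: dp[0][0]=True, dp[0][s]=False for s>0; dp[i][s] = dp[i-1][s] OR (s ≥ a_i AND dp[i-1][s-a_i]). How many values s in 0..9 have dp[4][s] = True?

i\s   0   1   2   3   4   5   6   7   8   9
  0   T   F   F   F   F   F   F   F   F   F
  1   T   F   T   F   F   F   F   F   F   F
  2   T   F   T   T   F   T   F   F   F   F
  3   T   F   T   T   F   T   T   F   T   T
  4   T   F   T   T   F   T   T   F   T   T
  5   T   F   T   T   T   T   T   T   T   T

7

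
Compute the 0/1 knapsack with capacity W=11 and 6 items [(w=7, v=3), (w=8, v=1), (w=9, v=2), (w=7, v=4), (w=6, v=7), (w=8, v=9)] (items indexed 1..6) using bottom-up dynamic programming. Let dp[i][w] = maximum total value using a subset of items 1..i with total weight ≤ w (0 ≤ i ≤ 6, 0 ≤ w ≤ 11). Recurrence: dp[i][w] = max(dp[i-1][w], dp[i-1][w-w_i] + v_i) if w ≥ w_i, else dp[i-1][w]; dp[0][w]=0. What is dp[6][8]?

i\w   0   1   2   3   4   5   6   7   8   9  10  11
  0   0   0   0   0   0   0   0   0   0   0   0   0
  1   0   0   0   0   0   0   0   3   3   3   3   3
  2   0   0   0   0   0   0   0   3   3   3   3   3
  3   0   0   0   0   0   0   0   3   3   3   3   3
  4   0   0   0   0   0   0   0   4   4   4   4   4
  5   0   0   0   0   0   0   7   7   7   7   7   7
  6   0   0   0   0   0   0   7   7   9   9   9   9

9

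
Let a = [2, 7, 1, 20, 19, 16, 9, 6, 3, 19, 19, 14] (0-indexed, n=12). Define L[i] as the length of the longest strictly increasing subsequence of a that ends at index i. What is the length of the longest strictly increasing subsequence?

4

   i    0    1    2    3    4    5    6    7    8    9   10   11
a[i]    2    7    1   20   19   16    9    6    3   19   19   14
L[i]    1    2    1    3    3    3    3    2    2    4    4    4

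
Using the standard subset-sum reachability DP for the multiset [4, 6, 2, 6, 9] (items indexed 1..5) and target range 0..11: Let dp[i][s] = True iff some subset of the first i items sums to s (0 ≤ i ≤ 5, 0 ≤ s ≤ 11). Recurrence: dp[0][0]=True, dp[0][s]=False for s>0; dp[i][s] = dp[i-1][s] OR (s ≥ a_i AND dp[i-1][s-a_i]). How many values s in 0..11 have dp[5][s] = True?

8

i\s   0   1   2   3   4   5   6   7   8   9  10  11
  0   T   F   F   F   F   F   F   F   F   F   F   F
  1   T   F   F   F   T   F   F   F   F   F   F   F
  2   T   F   F   F   T   F   T   F   F   F   T   F
  3   T   F   T   F   T   F   T   F   T   F   T   F
  4   T   F   T   F   T   F   T   F   T   F   T   F
  5   T   F   T   F   T   F   T   F   T   T   T   T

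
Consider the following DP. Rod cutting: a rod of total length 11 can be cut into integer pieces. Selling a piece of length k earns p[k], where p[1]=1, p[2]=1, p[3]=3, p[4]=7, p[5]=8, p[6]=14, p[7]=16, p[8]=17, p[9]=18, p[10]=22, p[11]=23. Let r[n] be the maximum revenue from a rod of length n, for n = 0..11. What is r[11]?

23

   n    0    1    2    3    4    5    6    7    8    9   10   11
r[n]    0    1    2    3    7    8   14   16   17   18   22   23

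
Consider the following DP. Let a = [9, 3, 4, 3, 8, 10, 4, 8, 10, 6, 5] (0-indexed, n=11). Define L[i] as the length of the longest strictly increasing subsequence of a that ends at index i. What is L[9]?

3

   i    0    1    2    3    4    5    6    7    8    9   10
a[i]    9    3    4    3    8   10    4    8   10    6    5
L[i]    1    1    2    1    3    4    2    3    4    3    3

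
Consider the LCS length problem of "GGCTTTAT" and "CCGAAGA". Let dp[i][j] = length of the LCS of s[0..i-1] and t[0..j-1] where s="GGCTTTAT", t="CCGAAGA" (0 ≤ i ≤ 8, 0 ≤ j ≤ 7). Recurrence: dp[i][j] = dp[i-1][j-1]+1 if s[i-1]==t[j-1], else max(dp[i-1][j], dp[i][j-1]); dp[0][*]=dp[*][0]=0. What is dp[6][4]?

1

   ''  C  C  G  A  A  G  A
''  0  0  0  0  0  0  0  0
 G  0  0  0  1  1  1  1  1
 G  0  0  0  1  1  1  2  2
 C  0  1  1  1  1  1  2  2
 T  0  1  1  1  1  1  2  2
 T  0  1  1  1  1  1  2  2
 T  0  1  1  1  1  1  2  2
 A  0  1  1  1  2  2  2  3
 T  0  1  1  1  2  2  2  3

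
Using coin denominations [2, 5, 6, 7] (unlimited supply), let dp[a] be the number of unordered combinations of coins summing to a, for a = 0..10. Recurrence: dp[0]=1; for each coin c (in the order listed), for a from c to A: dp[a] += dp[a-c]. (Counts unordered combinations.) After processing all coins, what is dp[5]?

1

after  coin     0     1     2     3     4     5     6     7     8     9    10
          2     1     0     1     0     1     0     1     0     1     0     1
          5     1     0     1     0     1     1     1     1     1     1     2
          6     1     0     1     0     1     1     2     1     2     1     3
          7     1     0     1     0     1     1     2     2     2     2     3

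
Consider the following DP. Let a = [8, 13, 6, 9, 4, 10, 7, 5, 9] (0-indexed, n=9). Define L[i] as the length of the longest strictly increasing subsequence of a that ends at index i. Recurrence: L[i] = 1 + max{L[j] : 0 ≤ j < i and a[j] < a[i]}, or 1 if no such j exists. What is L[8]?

   i    0    1    2    3    4    5    6    7    8
a[i]    8   13    6    9    4   10    7    5    9
L[i]    1    2    1    2    1    3    2    2    3

3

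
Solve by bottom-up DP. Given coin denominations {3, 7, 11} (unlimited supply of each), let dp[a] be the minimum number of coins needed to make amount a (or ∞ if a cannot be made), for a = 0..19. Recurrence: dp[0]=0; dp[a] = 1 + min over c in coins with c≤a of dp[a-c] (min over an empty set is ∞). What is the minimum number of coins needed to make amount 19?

5

 a  0  1  2  3  4  5  6  7  8  9 10 11 12 13 14 15 16 17 18 19
dp  0  -  -  1  -  -  2  1  -  3  2  1  4  3  2  5  4  3  2  5
(- denotes ∞ / unreachable)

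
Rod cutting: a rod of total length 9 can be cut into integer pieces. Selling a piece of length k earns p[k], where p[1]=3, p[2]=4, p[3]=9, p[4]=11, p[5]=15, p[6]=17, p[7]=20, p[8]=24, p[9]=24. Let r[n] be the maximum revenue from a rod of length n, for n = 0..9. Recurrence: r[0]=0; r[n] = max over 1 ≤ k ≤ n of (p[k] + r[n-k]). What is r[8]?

   n    0    1    2    3    4    5    6    7    8    9
r[n]    0    3    6    9   12   15   18   21   24   27

24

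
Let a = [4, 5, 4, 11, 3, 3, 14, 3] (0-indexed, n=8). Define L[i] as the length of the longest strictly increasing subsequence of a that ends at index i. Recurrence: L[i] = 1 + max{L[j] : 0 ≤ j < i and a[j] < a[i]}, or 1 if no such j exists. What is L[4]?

   i    0    1    2    3    4    5    6    7
a[i]    4    5    4   11    3    3   14    3
L[i]    1    2    1    3    1    1    4    1

1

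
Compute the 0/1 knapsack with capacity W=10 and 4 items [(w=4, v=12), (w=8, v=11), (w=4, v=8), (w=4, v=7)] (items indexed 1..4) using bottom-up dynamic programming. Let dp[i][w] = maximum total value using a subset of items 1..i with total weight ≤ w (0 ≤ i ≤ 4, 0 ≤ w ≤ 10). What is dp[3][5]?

i\w   0   1   2   3   4   5   6   7   8   9  10
  0   0   0   0   0   0   0   0   0   0   0   0
  1   0   0   0   0  12  12  12  12  12  12  12
  2   0   0   0   0  12  12  12  12  12  12  12
  3   0   0   0   0  12  12  12  12  20  20  20
  4   0   0   0   0  12  12  12  12  20  20  20

12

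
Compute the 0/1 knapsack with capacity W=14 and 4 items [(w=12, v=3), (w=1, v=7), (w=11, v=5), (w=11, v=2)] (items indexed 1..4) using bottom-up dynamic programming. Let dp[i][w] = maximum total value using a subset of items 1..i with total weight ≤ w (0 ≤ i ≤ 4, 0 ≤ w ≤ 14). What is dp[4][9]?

i\w   0   1   2   3   4   5   6   7   8   9  10  11  12  13  14
  0   0   0   0   0   0   0   0   0   0   0   0   0   0   0   0
  1   0   0   0   0   0   0   0   0   0   0   0   0   3   3   3
  2   0   7   7   7   7   7   7   7   7   7   7   7   7  10  10
  3   0   7   7   7   7   7   7   7   7   7   7   7  12  12  12
  4   0   7   7   7   7   7   7   7   7   7   7   7  12  12  12

7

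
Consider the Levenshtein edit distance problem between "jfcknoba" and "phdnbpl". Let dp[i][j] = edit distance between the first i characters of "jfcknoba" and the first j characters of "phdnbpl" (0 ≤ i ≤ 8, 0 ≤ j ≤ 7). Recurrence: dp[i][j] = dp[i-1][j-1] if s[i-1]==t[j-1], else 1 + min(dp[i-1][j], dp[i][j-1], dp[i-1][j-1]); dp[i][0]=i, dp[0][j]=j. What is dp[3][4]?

   ''  p  h  d  n  b  p  l
''  0  1  2  3  4  5  6  7
 j  1  1  2  3  4  5  6  7
 f  2  2  2  3  4  5  6  7
 c  3  3  3  3  4  5  6  7
 k  4  4  4  4  4  5  6  7
 n  5  5  5  5  4  5  6  7
 o  6  6  6  6  5  5  6  7
 b  7  7  7  7  6  5  6  7
 a  8  8  8  8  7  6  6  7

4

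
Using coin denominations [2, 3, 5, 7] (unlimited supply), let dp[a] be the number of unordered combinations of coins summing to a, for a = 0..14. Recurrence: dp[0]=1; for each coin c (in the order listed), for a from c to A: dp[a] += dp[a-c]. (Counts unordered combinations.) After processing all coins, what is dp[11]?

5

after  coin     0     1     2     3     4     5     6     7     8     9    10    11    12    13    14
          2     1     0     1     0     1     0     1     0     1     0     1     0     1     0     1
          3     1     0     1     1     1     1     2     1     2     2     2     2     3     2     3
          5     1     0     1     1     1     2     2     2     3     3     4     4     5     5     6
          7     1     0     1     1     1     2     2     3     3     4     5     5     7     7     9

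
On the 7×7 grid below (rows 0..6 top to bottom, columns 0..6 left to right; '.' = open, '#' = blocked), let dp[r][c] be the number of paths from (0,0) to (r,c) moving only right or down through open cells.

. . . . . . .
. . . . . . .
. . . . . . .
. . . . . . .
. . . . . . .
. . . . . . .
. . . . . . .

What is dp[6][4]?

210

r\c   0   1   2   3   4   5   6
  0   1   1   1   1   1   1   1
  1   1   2   3   4   5   6   7
  2   1   3   6  10  15  21  28
  3   1   4  10  20  35  56  84
  4   1   5  15  35  70 126 210
  5   1   6  21  56 126 252 462
  6   1   7  28  84 210 462 924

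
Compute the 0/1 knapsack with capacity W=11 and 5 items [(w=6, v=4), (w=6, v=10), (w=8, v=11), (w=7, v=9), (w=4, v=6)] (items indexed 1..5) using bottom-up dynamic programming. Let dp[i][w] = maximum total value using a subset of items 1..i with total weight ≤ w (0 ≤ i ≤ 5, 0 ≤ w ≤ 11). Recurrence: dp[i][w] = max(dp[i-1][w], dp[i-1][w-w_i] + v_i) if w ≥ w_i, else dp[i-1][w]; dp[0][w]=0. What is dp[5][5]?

6

i\w   0   1   2   3   4   5   6   7   8   9  10  11
  0   0   0   0   0   0   0   0   0   0   0   0   0
  1   0   0   0   0   0   0   4   4   4   4   4   4
  2   0   0   0   0   0   0  10  10  10  10  10  10
  3   0   0   0   0   0   0  10  10  11  11  11  11
  4   0   0   0   0   0   0  10  10  11  11  11  11
  5   0   0   0   0   6   6  10  10  11  11  16  16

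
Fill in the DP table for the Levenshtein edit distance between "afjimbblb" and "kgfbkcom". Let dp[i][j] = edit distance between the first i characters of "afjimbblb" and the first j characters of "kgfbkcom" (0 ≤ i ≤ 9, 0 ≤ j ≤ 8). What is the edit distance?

   ''  k  g  f  b  k  c  o  m
''  0  1  2  3  4  5  6  7  8
 a  1  1  2  3  4  5  6  7  8
 f  2  2  2  2  3  4  5  6  7
 j  3  3  3  3  3  4  5  6  7
 i  4  4  4  4  4  4  5  6  7
 m  5  5  5  5  5  5  5  6  6
 b  6  6  6  6  5  6  6  6  7
 b  7  7  7  7  6  6  7  7  7
 l  8  8  8  8  7  7  7  8  8
 b  9  9  9  9  8  8  8  8  9

9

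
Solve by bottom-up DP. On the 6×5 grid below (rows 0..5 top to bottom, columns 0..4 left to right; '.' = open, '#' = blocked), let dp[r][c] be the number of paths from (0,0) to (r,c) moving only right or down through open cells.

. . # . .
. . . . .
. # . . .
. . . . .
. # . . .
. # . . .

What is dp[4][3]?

10

r\c   0   1   2   3   4
  0   1   1   0   0   0
  1   1   2   2   2   2
  2   1   0   2   4   6
  3   1   1   3   7  13
  4   1   0   3  10  23
  5   1   0   3  13  36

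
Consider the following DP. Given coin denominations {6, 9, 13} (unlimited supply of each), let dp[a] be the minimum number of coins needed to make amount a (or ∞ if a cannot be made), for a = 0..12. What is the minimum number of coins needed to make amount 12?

 a  0  1  2  3  4  5  6  7  8  9 10 11 12
dp  0  -  -  -  -  -  1  -  -  1  -  -  2
(- denotes ∞ / unreachable)

2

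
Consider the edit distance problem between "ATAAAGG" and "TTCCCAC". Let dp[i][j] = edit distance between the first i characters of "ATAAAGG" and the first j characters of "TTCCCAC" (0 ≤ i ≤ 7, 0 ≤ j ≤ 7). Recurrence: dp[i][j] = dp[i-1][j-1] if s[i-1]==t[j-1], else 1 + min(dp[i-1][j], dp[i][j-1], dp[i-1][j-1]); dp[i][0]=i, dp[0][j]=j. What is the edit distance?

6

   ''  T  T  C  C  C  A  C
''  0  1  2  3  4  5  6  7
 A  1  1  2  3  4  5  5  6
 T  2  1  1  2  3  4  5  6
 A  3  2  2  2  3  4  4  5
 A  4  3  3  3  3  4  4  5
 A  5  4  4  4  4  4  4  5
 G  6  5  5  5  5  5  5  5
 G  7  6  6  6  6  6  6  6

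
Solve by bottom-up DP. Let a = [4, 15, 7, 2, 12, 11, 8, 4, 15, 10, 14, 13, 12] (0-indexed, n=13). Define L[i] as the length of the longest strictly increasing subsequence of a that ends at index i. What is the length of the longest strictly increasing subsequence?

   i    0    1    2    3    4    5    6    7    8    9   10   11   12
a[i]    4   15    7    2   12   11    8    4   15   10   14   13   12
L[i]    1    2    2    1    3    3    3    2    4    4    5    5    5

5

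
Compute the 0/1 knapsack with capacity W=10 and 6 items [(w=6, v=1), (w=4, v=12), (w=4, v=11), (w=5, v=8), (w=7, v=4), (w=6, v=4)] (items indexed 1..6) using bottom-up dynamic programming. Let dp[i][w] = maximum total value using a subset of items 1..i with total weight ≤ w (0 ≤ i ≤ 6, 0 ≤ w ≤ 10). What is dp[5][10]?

23

i\w   0   1   2   3   4   5   6   7   8   9  10
  0   0   0   0   0   0   0   0   0   0   0   0
  1   0   0   0   0   0   0   1   1   1   1   1
  2   0   0   0   0  12  12  12  12  12  12  13
  3   0   0   0   0  12  12  12  12  23  23  23
  4   0   0   0   0  12  12  12  12  23  23  23
  5   0   0   0   0  12  12  12  12  23  23  23
  6   0   0   0   0  12  12  12  12  23  23  23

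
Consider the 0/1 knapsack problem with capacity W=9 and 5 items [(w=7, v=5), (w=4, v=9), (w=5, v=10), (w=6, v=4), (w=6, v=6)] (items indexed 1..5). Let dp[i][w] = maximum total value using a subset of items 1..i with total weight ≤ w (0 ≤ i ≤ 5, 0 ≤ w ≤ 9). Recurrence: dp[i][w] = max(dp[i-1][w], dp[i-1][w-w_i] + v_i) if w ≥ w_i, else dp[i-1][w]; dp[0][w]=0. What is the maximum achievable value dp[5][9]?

i\w   0   1   2   3   4   5   6   7   8   9
  0   0   0   0   0   0   0   0   0   0   0
  1   0   0   0   0   0   0   0   5   5   5
  2   0   0   0   0   9   9   9   9   9   9
  3   0   0   0   0   9  10  10  10  10  19
  4   0   0   0   0   9  10  10  10  10  19
  5   0   0   0   0   9  10  10  10  10  19

19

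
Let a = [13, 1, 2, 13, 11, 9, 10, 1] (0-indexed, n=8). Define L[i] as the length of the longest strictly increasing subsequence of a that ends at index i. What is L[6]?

   i    0    1    2    3    4    5    6    7
a[i]   13    1    2   13   11    9   10    1
L[i]    1    1    2    3    3    3    4    1

4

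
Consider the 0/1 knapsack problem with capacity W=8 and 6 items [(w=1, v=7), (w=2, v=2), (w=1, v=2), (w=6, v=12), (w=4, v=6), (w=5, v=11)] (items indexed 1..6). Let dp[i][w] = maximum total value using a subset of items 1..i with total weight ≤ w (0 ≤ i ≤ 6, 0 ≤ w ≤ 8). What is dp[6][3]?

9

i\w   0   1   2   3   4   5   6   7   8
  0   0   0   0   0   0   0   0   0   0
  1   0   7   7   7   7   7   7   7   7
  2   0   7   7   9   9   9   9   9   9
  3   0   7   9   9  11  11  11  11  11
  4   0   7   9   9  11  11  12  19  21
  5   0   7   9   9  11  13  15  19  21
  6   0   7   9   9  11  13  18  20  21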